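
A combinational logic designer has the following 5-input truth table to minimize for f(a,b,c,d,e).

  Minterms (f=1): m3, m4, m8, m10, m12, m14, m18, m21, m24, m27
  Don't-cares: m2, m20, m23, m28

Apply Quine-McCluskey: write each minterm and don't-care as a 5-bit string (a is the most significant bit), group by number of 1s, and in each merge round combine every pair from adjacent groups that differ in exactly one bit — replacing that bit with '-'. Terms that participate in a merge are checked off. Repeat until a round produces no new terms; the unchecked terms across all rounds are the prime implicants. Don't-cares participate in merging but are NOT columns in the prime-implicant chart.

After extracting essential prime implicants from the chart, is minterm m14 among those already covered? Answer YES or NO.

YES

[col 0] 00010*, 00011*, 00100*, 01000*, 01010*, 01100*, 01110*, 10010*, 10100*, 10101*, 10111*, 11000*, 11011, 11100*
[col 1] -0010, -0100*, -1000*, -1100*, 0-010, 0-100*, 0001-, 01-00*, 01-10*, 010-0*, 011-0*, 1-100*, 101-1, 1010-, 11-00*
[col 2] --100, -1-00, 01--0
Prime implicants: --100, -0010, -1-00, 0-010, 0001-, 01--0, 101-1, 1010-, 11011
PI chart (minterm → PIs covering it):
  3 | 0001-  (sole → essential)
  4 | --100  (sole → essential)
  8 | -1-00,01--0
  10 | 0-010,01--0
  12 | --100,-1-00,01--0
  14 | 01--0  (sole → essential)
  18 | -0010  (sole → essential)
  21 | 101-1,1010-
  24 | -1-00  (sole → essential)
  27 | 11011  (sole → essential)
Essential prime implicants: --100, -0010, -1-00, 0001-, 01--0, 11011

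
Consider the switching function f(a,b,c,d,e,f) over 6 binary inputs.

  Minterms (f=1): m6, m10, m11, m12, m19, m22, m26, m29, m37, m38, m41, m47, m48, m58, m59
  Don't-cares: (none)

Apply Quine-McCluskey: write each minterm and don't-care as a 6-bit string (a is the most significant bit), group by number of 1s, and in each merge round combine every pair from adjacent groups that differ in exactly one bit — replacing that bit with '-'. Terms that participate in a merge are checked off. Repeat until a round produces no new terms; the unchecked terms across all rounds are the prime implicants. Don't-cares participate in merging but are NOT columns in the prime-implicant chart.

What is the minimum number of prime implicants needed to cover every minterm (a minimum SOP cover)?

12

Round 0: 000110✓ 001010✓ 001011✓ 001100 010011 010110✓ 011010✓ 011101 100101 100110✓ 101001 101111 110000 111010✓ 111011✓
Round 1: -00110 -11010 0-0110 0-1010 00101- 11101-
PIs = {-00110, -11010, 0-0110, 0-1010, 00101-, 001100, 010011, 011101, 100101, 101001, 101111, 110000, 11101-}
Coverage chart:
  m6: -00110,0-0110
  m10: 0-1010,00101-
  m11: 00101- ←essential
  m12: 001100 ←essential
  m19: 010011 ←essential
  m22: 0-0110 ←essential
  m26: -11010,0-1010
  m29: 011101 ←essential
  m37: 100101 ←essential
  m38: -00110 ←essential
  m41: 101001 ←essential
  m47: 101111 ←essential
  m48: 110000 ←essential
  m58: -11010,11101-
  m59: 11101- ←essential
Essential: -00110, 0-0110, 00101-, 001100, 010011, 011101, 100101, 101001, 101111, 110000, 11101-
Petrick residual → -11010
Min cover (12 terms): b'c'def' + bcd'ef' + a'c'def' + a'b'cd'e + a'b'cde'f' + a'bc'd'ef + a'bcde'f + ab'c'de'f + ab'cd'e'f + ab'cdef + abc'd'e'f' + abcd'e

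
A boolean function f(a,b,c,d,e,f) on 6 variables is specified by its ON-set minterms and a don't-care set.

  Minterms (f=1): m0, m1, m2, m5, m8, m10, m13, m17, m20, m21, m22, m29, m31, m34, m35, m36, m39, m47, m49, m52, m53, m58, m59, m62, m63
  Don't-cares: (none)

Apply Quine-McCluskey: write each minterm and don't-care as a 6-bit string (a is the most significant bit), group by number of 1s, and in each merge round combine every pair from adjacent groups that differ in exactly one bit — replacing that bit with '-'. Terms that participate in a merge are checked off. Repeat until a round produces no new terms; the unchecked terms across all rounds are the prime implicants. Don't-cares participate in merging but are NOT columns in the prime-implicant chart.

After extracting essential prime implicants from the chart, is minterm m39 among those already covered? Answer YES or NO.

size-2^0 implicants → 000000(✓)  000001(✓)  000010(✓)  000101(✓)  001000(✓)  001010(✓)  001101(✓)  010001(✓)  010100(✓)  010101(✓)  010110(✓)  011101(✓)  011111(✓)  100010(✓)  100011(✓)  100100(✓)  100111(✓)  101111(✓)  110001(✓)  110100(✓)  110101(✓)  111010(✓)  111011(✓)  111110(✓)  111111(✓)
size-2^1 implicants → -00010  -10001(✓)  -10100(✓)  -10101(✓)  -11111  0-0001(✓)  0-0101(✓)  0-1101(✓)  00-000(✓)  00-010(✓)  00-101(✓)  000-01(✓)  0000-0(✓)  00000-  0010-0(✓)  01-101(✓)  010-01(✓)  0101-0  01010-(✓)  0111-1  1-0100  1-1111  10-111  100-11  10001-  110-01(✓)  11010-(✓)  111-10(✓)  111-11(✓)  11101-(✓)  11111-(✓)
size-2^2 implicants → -10-01  -1010-  0--101  0-0-01  00-0-0  111-1-
Unchecked terms (primes): -00010, -10-01, -1010-, -11111, 0--101, 0-0-01, 00-0-0, 00000-, 0101-0, 0111-1, 1-0100, 1-1111, 10-111, 100-11, 10001-, 111-1-
Minterm coverage:
  m0 ⊆ 00-0-0,00000-
  m1 ⊆ 0-0-01,00000-
  m2 ⊆ -00010,00-0-0
  m5 ⊆ 0--101,0-0-01
  m8 ⊆ 00-0-0 [E]
  m10 ⊆ 00-0-0 [E]
  m13 ⊆ 0--101 [E]
  m17 ⊆ -10-01,0-0-01
  m20 ⊆ -1010-,0101-0
  m21 ⊆ -10-01,-1010-,0--101,0-0-01
  m22 ⊆ 0101-0 [E]
  m29 ⊆ 0--101,0111-1
  m31 ⊆ -11111,0111-1
  m34 ⊆ -00010,10001-
  m35 ⊆ 100-11,10001-
  m36 ⊆ 1-0100 [E]
  m39 ⊆ 10-111,100-11
  m47 ⊆ 1-1111,10-111
  m49 ⊆ -10-01 [E]
  m52 ⊆ -1010-,1-0100
  m53 ⊆ -10-01,-1010-
  m58 ⊆ 111-1- [E]
  m59 ⊆ 111-1- [E]
  m62 ⊆ 111-1- [E]
  m63 ⊆ -11111,1-1111,111-1-
E = {-10-01, 0--101, 00-0-0, 0101-0, 1-0100, 111-1-}

NO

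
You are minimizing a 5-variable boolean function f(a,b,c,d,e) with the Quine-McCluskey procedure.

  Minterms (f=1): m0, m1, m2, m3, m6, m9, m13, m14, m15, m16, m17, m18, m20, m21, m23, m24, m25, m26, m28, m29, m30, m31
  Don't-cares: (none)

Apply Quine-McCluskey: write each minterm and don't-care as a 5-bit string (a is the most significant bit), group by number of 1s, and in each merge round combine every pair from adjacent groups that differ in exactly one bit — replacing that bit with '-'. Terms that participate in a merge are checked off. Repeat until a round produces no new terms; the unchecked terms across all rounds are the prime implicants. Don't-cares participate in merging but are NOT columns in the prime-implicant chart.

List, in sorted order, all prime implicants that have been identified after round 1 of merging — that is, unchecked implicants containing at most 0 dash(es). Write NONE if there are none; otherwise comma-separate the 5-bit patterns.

NONE

size-2^0 implicants → 00000(✓)  00001(✓)  00010(✓)  00011(✓)  00110(✓)  01001(✓)  01101(✓)  01110(✓)  01111(✓)  10000(✓)  10001(✓)  10010(✓)  10100(✓)  10101(✓)  10111(✓)  11000(✓)  11001(✓)  11010(✓)  11100(✓)  11101(✓)  11110(✓)  11111(✓)
size-2^1 implicants → -0000(✓)  -0001(✓)  -0010(✓)  -1001(✓)  -1101(✓)  -1110(✓)  -1111(✓)  0-001(✓)  0-110  00-10  000-0(✓)  000-1(✓)  0000-(✓)  0001-(✓)  01-01(✓)  011-1(✓)  0111-(✓)  1-000(✓)  1-001(✓)  1-010(✓)  1-100(✓)  1-101(✓)  1-111(✓)  10-00(✓)  10-01(✓)  100-0(✓)  1000-(✓)  101-1(✓)  1010-(✓)  11-00(✓)  11-01(✓)  11-10(✓)  110-0(✓)  1100-(✓)  111-0(✓)  111-1(✓)  1110-(✓)  1111-(✓)
size-2^2 implicants → --001  -00-0  -000-  -1-01  -11-1  -111-  000--  1--00(✓)  1--01(✓)  1-0-0  1-00-(✓)  1-1-1  1-10-(✓)  10-0-(✓)  11--0  11-0-(✓)  111--
size-2^3 implicants → 1--0-
Unchecked terms (primes): --001, -00-0, -000-, -1-01, -11-1, -111-, 0-110, 00-10, 000--, 1--0-, 1-0-0, 1-1-1, 11--0, 111--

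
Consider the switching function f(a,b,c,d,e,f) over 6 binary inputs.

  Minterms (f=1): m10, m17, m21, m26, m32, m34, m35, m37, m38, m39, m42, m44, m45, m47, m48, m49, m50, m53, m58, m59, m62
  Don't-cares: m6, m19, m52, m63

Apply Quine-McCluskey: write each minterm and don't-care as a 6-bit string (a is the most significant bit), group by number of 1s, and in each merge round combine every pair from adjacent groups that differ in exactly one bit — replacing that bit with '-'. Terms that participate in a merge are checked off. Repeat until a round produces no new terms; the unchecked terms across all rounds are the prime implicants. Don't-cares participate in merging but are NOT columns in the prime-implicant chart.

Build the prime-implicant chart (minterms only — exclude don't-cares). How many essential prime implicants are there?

Round 0: 000110✓ 001010✓ 010001✓ 010011✓ 010101✓ 011010✓ 100000✓ 100010✓ 100011✓ 100101✓ 100110✓ 100111✓ 101010✓ 101100✓ 101101✓ 101111✓ 110000✓ 110001✓ 110010✓ 110100✓ 110101✓ 111010✓ 111011✓ 111110✓ 111111✓
Round 1: -00110 -01010✓ -10001✓ -10101✓ -11010✓ 0-1010✓ 010-01✓ 0100-1 1-0000✓ 1-0010✓ 1-0101 1-1010✓ 1-1111 10-010✓ 10-101✓ 10-111✓ 100-10✓ 100-11✓ 1000-0✓ 10001-✓ 1001-1✓ 10011-✓ 1011-1✓ 10110- 11-010✓ 110-00✓ 110-01✓ 1100-0✓ 11000-✓ 11010-✓ 111-10✓ 111-11✓ 11101-✓ 11111-✓
Round 2: --1010 -10-01 1--010 1-00-0 10-1-1 100-1- 110-0- 111-1-
PIs = {--1010, -00110, -10-01, 0100-1, 1--010, 1-00-0, 1-0101, 1-1111, 10-1-1, 100-1-, 10110-, 110-0-, 111-1-}
Coverage chart:
  m10: --1010 ←essential
  m17: -10-01,0100-1
  m21: -10-01 ←essential
  m26: --1010 ←essential
  m32: 1-00-0 ←essential
  m34: 1--010,1-00-0,100-1-
  m35: 100-1- ←essential
  m37: 1-0101,10-1-1
  m38: -00110,100-1-
  m39: 10-1-1,100-1-
  m42: --1010,1--010
  m44: 10110- ←essential
  m45: 10-1-1,10110-
  m47: 1-1111,10-1-1
  m48: 1-00-0,110-0-
  m49: -10-01,110-0-
  m50: 1--010,1-00-0
  m53: -10-01,1-0101,110-0-
  m58: --1010,1--010,111-1-
  m59: 111-1- ←essential
  m62: 111-1- ←essential
Essential: --1010, -10-01, 1-00-0, 100-1-, 10110-, 111-1-

6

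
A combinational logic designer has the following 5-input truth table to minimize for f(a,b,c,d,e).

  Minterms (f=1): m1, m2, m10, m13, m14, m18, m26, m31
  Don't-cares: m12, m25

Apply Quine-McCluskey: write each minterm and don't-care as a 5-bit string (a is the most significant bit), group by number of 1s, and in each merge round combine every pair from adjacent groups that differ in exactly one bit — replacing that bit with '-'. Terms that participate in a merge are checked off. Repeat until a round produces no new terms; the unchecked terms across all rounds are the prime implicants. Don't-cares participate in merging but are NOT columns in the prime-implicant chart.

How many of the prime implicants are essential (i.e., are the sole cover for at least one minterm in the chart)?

[col 0] 00001, 00010*, 01010*, 01100*, 01101*, 01110*, 10010*, 11001, 11010*, 11111
[col 1] -0010*, -1010*, 0-010*, 01-10, 011-0, 0110-, 1-010*
[col 2] --010
Prime implicants: --010, 00001, 01-10, 011-0, 0110-, 11001, 11111
PI chart (minterm → PIs covering it):
  1 | 00001  (sole → essential)
  2 | --010  (sole → essential)
  10 | --010,01-10
  13 | 0110-  (sole → essential)
  14 | 01-10,011-0
  18 | --010  (sole → essential)
  26 | --010  (sole → essential)
  31 | 11111  (sole → essential)
Essential prime implicants: --010, 00001, 0110-, 11111

4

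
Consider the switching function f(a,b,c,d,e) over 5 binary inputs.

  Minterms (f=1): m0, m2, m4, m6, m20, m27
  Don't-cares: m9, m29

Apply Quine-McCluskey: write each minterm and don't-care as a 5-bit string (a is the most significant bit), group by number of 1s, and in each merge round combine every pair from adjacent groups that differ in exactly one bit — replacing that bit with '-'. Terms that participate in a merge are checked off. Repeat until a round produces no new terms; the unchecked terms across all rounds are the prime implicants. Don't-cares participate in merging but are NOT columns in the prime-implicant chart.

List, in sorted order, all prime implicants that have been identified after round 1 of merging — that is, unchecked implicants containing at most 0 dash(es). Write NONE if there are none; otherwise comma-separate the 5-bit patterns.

01001, 11011, 11101

Round 0: 00000✓ 00010✓ 00100✓ 00110✓ 01001 10100✓ 11011 11101
Round 1: -0100 00-00✓ 00-10✓ 000-0✓ 001-0✓
Round 2: 00--0
PIs = {-0100, 00--0, 01001, 11011, 11101}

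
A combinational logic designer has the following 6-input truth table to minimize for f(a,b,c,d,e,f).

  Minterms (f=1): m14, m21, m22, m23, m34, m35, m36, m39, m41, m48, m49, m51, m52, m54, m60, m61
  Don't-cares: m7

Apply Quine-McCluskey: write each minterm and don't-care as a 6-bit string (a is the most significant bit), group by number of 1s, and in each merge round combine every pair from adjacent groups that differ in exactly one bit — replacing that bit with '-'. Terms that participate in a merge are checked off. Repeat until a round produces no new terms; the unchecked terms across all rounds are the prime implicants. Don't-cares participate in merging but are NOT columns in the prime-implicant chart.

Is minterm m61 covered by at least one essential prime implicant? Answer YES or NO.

size-2^0 implicants → 000111(✓)  001110  010101(✓)  010110(✓)  010111(✓)  100010(✓)  100011(✓)  100100(✓)  100111(✓)  101001  110000(✓)  110001(✓)  110011(✓)  110100(✓)  110110(✓)  111100(✓)  111101(✓)
size-2^1 implicants → -00111  -10110  0-0111  0101-1  01011-  1-0011  1-0100  100-11  10001-  11-100  110-00  1100-1  11000-  1101-0  11110-
Unchecked terms (primes): -00111, -10110, 0-0111, 001110, 0101-1, 01011-, 1-0011, 1-0100, 100-11, 10001-, 101001, 11-100, 110-00, 1100-1, 11000-, 1101-0, 11110-
Minterm coverage:
  m14 ⊆ 001110 [E]
  m21 ⊆ 0101-1 [E]
  m22 ⊆ -10110,01011-
  m23 ⊆ 0-0111,0101-1,01011-
  m34 ⊆ 10001- [E]
  m35 ⊆ 1-0011,100-11,10001-
  m36 ⊆ 1-0100 [E]
  m39 ⊆ -00111,100-11
  m41 ⊆ 101001 [E]
  m48 ⊆ 110-00,11000-
  m49 ⊆ 1100-1,11000-
  m51 ⊆ 1-0011,1100-1
  m52 ⊆ 1-0100,11-100,110-00,1101-0
  m54 ⊆ -10110,1101-0
  m60 ⊆ 11-100,11110-
  m61 ⊆ 11110- [E]
E = {001110, 0101-1, 1-0100, 10001-, 101001, 11110-}

YES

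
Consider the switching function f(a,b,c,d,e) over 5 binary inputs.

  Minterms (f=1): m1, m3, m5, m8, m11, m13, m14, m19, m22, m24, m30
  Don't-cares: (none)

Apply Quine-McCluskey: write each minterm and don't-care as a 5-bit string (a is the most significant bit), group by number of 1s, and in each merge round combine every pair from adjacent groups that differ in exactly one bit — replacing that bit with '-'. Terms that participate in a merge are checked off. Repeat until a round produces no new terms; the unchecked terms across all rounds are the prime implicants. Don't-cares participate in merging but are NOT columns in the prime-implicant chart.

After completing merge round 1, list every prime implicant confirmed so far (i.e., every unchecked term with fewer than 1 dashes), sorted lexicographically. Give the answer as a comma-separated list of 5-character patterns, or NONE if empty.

NONE

size-2^0 implicants → 00001(✓)  00011(✓)  00101(✓)  01000(✓)  01011(✓)  01101(✓)  01110(✓)  10011(✓)  10110(✓)  11000(✓)  11110(✓)
size-2^1 implicants → -0011  -1000  -1110  0-011  0-101  00-01  000-1  1-110
Unchecked terms (primes): -0011, -1000, -1110, 0-011, 0-101, 00-01, 000-1, 1-110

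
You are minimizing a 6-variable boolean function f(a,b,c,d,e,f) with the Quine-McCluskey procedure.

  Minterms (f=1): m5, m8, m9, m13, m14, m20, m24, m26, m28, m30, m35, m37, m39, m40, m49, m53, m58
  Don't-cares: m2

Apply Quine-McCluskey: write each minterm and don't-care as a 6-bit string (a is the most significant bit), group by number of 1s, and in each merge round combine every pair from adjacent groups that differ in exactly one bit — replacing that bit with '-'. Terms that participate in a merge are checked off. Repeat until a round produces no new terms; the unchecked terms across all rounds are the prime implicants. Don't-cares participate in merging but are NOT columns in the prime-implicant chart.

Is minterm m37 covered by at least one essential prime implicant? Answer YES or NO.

NO

Round 0: 000010 000101✓ 001000✓ 001001✓ 001101✓ 001110✓ 010100✓ 011000✓ 011010✓ 011100✓ 011110✓ 100011✓ 100101✓ 100111✓ 101000✓ 110001✓ 110101✓ 111010✓
Round 1: -00101 -01000 -11010 0-1000 0-1110 00-101 001-01 00100- 01-100 011-00✓ 011-10✓ 0110-0✓ 0111-0✓ 1-0101 100-11 1001-1 110-01
Round 2: 011--0
PIs = {-00101, -01000, -11010, 0-1000, 0-1110, 00-101, 000010, 001-01, 00100-, 01-100, 011--0, 1-0101, 100-11, 1001-1, 110-01}
Coverage chart:
  m5: -00101,00-101
  m8: -01000,0-1000,00100-
  m9: 001-01,00100-
  m13: 00-101,001-01
  m14: 0-1110 ←essential
  m20: 01-100 ←essential
  m24: 0-1000,011--0
  m26: -11010,011--0
  m28: 01-100,011--0
  m30: 0-1110,011--0
  m35: 100-11 ←essential
  m37: -00101,1-0101,1001-1
  m39: 100-11,1001-1
  m40: -01000 ←essential
  m49: 110-01 ←essential
  m53: 1-0101,110-01
  m58: -11010 ←essential
Essential: -01000, -11010, 0-1110, 01-100, 100-11, 110-01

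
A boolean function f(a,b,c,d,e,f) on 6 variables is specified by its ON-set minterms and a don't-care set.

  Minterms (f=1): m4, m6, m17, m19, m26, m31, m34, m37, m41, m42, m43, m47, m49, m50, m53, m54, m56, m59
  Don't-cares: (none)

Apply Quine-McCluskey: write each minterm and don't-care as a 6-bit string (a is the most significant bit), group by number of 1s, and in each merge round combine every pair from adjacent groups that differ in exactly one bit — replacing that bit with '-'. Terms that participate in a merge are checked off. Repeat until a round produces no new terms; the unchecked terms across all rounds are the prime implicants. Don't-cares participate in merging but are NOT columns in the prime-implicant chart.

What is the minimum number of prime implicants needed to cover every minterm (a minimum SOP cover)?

12

size-2^0 implicants → 000100(✓)  000110(✓)  010001(✓)  010011(✓)  011010  011111  100010(✓)  100101(✓)  101001(✓)  101010(✓)  101011(✓)  101111(✓)  110001(✓)  110010(✓)  110101(✓)  110110(✓)  111000  111011(✓)
size-2^1 implicants → -10001  0001-0  0100-1  1-0010  1-0101  1-1011  10-010  101-11  1010-1  10101-  110-01  110-10
Unchecked terms (primes): -10001, 0001-0, 0100-1, 011010, 011111, 1-0010, 1-0101, 1-1011, 10-010, 101-11, 1010-1, 10101-, 110-01, 110-10, 111000
Minterm coverage:
  m4 ⊆ 0001-0 [E]
  m6 ⊆ 0001-0 [E]
  m17 ⊆ -10001,0100-1
  m19 ⊆ 0100-1 [E]
  m26 ⊆ 011010 [E]
  m31 ⊆ 011111 [E]
  m34 ⊆ 1-0010,10-010
  m37 ⊆ 1-0101 [E]
  m41 ⊆ 1010-1 [E]
  m42 ⊆ 10-010,10101-
  m43 ⊆ 1-1011,101-11,1010-1,10101-
  m47 ⊆ 101-11 [E]
  m49 ⊆ -10001,110-01
  m50 ⊆ 1-0010,110-10
  m53 ⊆ 1-0101,110-01
  m54 ⊆ 110-10 [E]
  m56 ⊆ 111000 [E]
  m59 ⊆ 1-1011 [E]
E = {0001-0, 0100-1, 011010, 011111, 1-0101, 1-1011, 101-11, 1010-1, 110-10, 111000}
Petrick residual → -10001, 10-010
Cover = bc'd'e'f + a'b'c'df' + a'bc'd'f + a'bcd'ef' + a'bcdef + ac'de'f + acd'ef + ab'd'ef' + ab'cef + ab'cd'f + abc'ef' + abcd'e'f'  |cover|=12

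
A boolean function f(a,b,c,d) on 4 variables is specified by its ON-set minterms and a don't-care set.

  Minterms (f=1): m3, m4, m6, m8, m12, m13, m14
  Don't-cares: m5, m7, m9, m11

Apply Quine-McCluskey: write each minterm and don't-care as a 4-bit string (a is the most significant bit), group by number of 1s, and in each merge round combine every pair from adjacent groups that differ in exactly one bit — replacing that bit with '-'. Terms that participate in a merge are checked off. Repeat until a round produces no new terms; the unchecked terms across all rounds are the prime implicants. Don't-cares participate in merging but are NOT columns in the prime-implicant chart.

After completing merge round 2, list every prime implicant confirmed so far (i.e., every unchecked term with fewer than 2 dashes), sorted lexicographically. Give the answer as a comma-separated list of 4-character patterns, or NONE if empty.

Round 0: 0011✓ 0100✓ 0101✓ 0110✓ 0111✓ 1000✓ 1001✓ 1011✓ 1100✓ 1101✓ 1110✓
Round 1: -011 -100✓ -101✓ -110✓ 0-11 01-0✓ 01-1✓ 010-✓ 011-✓ 1-00✓ 1-01✓ 10-1 100-✓ 11-0✓ 110-✓
Round 2: -1-0 -10- 01-- 1-0-
PIs = {-011, -1-0, -10-, 0-11, 01--, 1-0-, 10-1}

-011, 0-11, 10-1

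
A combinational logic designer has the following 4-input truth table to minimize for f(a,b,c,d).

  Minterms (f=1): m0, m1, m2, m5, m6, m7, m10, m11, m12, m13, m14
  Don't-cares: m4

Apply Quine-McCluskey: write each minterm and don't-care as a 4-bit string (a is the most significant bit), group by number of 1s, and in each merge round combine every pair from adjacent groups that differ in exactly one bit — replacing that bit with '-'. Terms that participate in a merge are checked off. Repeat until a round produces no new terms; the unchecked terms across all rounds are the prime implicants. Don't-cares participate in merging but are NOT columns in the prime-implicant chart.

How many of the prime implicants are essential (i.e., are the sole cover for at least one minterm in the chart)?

[col 0] 0000*, 0001*, 0010*, 0100*, 0101*, 0110*, 0111*, 1010*, 1011*, 1100*, 1101*, 1110*
[col 1] -010*, -100*, -101*, -110*, 0-00*, 0-01*, 0-10*, 00-0*, 000-*, 01-0*, 01-1*, 010-*, 011-*, 1-10*, 101-, 11-0*, 110-*
[col 2] --10, -1-0, -10-, 0--0, 0-0-, 01--
Prime implicants: --10, -1-0, -10-, 0--0, 0-0-, 01--, 101-
PI chart (minterm → PIs covering it):
  0 | 0--0,0-0-
  1 | 0-0-  (sole → essential)
  2 | --10,0--0
  5 | -10-,0-0-,01--
  6 | --10,-1-0,0--0,01--
  7 | 01--  (sole → essential)
  10 | --10,101-
  11 | 101-  (sole → essential)
  12 | -1-0,-10-
  13 | -10-  (sole → essential)
  14 | --10,-1-0
Essential prime implicants: -10-, 0-0-, 01--, 101-

4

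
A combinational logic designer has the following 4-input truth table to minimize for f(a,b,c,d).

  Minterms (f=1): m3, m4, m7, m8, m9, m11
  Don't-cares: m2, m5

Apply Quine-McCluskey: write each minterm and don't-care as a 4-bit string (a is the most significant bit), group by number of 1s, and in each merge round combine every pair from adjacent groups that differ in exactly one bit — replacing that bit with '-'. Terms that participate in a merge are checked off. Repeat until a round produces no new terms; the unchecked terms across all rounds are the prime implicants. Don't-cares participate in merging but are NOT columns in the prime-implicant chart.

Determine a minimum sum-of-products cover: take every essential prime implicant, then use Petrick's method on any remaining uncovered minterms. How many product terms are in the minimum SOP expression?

4

Round 0: 0010✓ 0011✓ 0100✓ 0101✓ 0111✓ 1000✓ 1001✓ 1011✓
Round 1: -011 0-11 001- 01-1 010- 10-1 100-
PIs = {-011, 0-11, 001-, 01-1, 010-, 10-1, 100-}
Coverage chart:
  m3: -011,0-11,001-
  m4: 010- ←essential
  m7: 0-11,01-1
  m8: 100- ←essential
  m9: 10-1,100-
  m11: -011,10-1
Essential: 010-, 100-
Petrick residual → -011, 0-11
Min cover (4 terms): b'cd + a'cd + a'bc' + ab'c'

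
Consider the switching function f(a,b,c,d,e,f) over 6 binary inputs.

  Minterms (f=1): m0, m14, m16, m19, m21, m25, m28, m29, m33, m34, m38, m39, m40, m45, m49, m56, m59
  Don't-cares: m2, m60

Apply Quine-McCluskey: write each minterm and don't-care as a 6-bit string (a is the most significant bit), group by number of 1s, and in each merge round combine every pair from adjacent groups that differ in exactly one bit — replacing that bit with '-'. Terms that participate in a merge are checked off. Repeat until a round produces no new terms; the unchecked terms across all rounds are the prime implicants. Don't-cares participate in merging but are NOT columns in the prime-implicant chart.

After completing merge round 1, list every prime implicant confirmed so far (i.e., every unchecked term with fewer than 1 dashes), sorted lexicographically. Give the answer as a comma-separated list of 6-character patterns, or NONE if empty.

001110, 010011, 101101, 111011

[col 0] 000000*, 000010*, 001110, 010000*, 010011, 010101*, 011001*, 011100*, 011101*, 100001*, 100010*, 100110*, 100111*, 101000*, 101101, 110001*, 111000*, 111011, 111100*
[col 1] -00010, -11100, 0-0000, 0000-0, 01-101, 011-01, 01110-, 1-0001, 1-1000, 100-10, 10011-, 111-00
Prime implicants: -00010, -11100, 0-0000, 0000-0, 001110, 01-101, 010011, 011-01, 01110-, 1-0001, 1-1000, 100-10, 10011-, 101101, 111-00, 111011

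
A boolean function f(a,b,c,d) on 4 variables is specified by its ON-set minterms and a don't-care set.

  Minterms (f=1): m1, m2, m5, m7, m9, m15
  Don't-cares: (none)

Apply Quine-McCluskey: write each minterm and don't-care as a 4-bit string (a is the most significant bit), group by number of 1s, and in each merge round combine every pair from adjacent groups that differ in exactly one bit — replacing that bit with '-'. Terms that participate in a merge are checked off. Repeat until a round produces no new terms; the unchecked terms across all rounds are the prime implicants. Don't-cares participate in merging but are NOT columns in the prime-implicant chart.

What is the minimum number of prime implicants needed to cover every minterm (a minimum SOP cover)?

4

Round 0: 0001✓ 0010 0101✓ 0111✓ 1001✓ 1111✓
Round 1: -001 -111 0-01 01-1
PIs = {-001, -111, 0-01, 0010, 01-1}
Coverage chart:
  m1: -001,0-01
  m2: 0010 ←essential
  m5: 0-01,01-1
  m7: -111,01-1
  m9: -001 ←essential
  m15: -111 ←essential
Essential: -001, -111, 0010
Petrick residual → 0-01
Min cover (4 terms): b'c'd + bcd + a'c'd + a'b'cd'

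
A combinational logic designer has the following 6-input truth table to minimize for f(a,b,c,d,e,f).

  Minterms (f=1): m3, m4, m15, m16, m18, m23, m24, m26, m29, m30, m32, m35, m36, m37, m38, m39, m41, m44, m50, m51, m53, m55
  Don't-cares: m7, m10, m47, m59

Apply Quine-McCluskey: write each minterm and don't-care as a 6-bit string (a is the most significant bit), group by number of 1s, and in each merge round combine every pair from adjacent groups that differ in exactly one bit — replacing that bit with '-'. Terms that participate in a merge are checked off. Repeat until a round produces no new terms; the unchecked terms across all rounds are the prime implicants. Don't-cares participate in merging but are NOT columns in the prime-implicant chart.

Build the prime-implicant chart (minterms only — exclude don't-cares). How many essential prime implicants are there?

12

Round 0: 000011✓ 000100✓ 000111✓ 001010✓ 001111✓ 010000✓ 010010✓ 010111✓ 011000✓ 011010✓ 011101 011110✓ 100000✓ 100011✓ 100100✓ 100101✓ 100110✓ 100111✓ 101001 101100✓ 101111✓ 110010✓ 110011✓ 110101✓ 110111✓ 111011✓
Round 1: -00011✓ -00100 -00111✓ -01111✓ -10010 -10111✓ 0-0111✓ 0-1010 00-111✓ 000-11✓ 01-000✓ 01-010✓ 0100-0✓ 011-10 0110-0✓ 1-0011✓ 1-0101✓ 1-0111✓ 10-100 10-111✓ 100-00 100-11✓ 1001-0✓ 1001-1✓ 10010-✓ 10011-✓ 11-011 110-11✓ 11001- 1101-1✓
Round 2: --0111 -0-111 -00-11 01-0-0 1-0-11 1-01-1 1001--
PIs = {--0111, -0-111, -00-11, -00100, -10010, 0-1010, 01-0-0, 011-10, 011101, 1-0-11, 1-01-1, 10-100, 100-00, 1001--, 101001, 11-011, 11001-}
Coverage chart:
  m3: -00-11 ←essential
  m4: -00100 ←essential
  m15: -0-111 ←essential
  m16: 01-0-0 ←essential
  m18: -10010,01-0-0
  m23: --0111 ←essential
  m24: 01-0-0 ←essential
  m26: 0-1010,01-0-0,011-10
  m29: 011101 ←essential
  m30: 011-10 ←essential
  m32: 100-00 ←essential
  m35: -00-11,1-0-11
  m36: -00100,10-100,100-00,1001--
  m37: 1-01-1,1001--
  m38: 1001-- ←essential
  m39: --0111,-0-111,-00-11,1-0-11,1-01-1,1001--
  m41: 101001 ←essential
  m44: 10-100 ←essential
  m50: -10010,11001-
  m51: 1-0-11,11-011,11001-
  m53: 1-01-1 ←essential
  m55: --0111,1-0-11,1-01-1
Essential: --0111, -0-111, -00-11, -00100, 01-0-0, 011-10, 011101, 1-01-1, 10-100, 100-00, 1001--, 101001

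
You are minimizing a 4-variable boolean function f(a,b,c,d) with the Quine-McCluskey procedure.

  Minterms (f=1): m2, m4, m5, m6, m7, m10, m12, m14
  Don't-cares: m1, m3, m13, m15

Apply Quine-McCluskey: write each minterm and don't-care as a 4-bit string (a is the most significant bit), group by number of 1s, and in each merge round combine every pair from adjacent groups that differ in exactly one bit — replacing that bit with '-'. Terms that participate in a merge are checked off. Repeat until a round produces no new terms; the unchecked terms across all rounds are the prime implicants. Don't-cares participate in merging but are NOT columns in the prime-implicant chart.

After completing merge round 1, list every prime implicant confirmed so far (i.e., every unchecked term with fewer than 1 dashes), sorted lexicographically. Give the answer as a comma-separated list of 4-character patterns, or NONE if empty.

size-2^0 implicants → 0001(✓)  0010(✓)  0011(✓)  0100(✓)  0101(✓)  0110(✓)  0111(✓)  1010(✓)  1100(✓)  1101(✓)  1110(✓)  1111(✓)
size-2^1 implicants → -010(✓)  -100(✓)  -101(✓)  -110(✓)  -111(✓)  0-01(✓)  0-10(✓)  0-11(✓)  00-1(✓)  001-(✓)  01-0(✓)  01-1(✓)  010-(✓)  011-(✓)  1-10(✓)  11-0(✓)  11-1(✓)  110-(✓)  111-(✓)
size-2^2 implicants → --10  -1-0(✓)  -1-1(✓)  -10-(✓)  -11-(✓)  0--1  0-1-  01--(✓)  11--(✓)
size-2^3 implicants → -1--
Unchecked terms (primes): --10, -1--, 0--1, 0-1-

NONE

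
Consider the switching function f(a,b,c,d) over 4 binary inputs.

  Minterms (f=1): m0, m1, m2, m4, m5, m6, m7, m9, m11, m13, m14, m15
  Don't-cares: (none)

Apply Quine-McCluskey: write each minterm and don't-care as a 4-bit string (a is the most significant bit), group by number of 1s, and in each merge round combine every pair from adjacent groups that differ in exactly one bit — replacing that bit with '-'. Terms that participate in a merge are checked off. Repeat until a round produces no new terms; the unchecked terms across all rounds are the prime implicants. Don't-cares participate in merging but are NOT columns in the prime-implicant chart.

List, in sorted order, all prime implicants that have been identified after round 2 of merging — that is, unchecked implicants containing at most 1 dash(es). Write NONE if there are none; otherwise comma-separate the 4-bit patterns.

NONE

size-2^0 implicants → 0000(✓)  0001(✓)  0010(✓)  0100(✓)  0101(✓)  0110(✓)  0111(✓)  1001(✓)  1011(✓)  1101(✓)  1110(✓)  1111(✓)
size-2^1 implicants → -001(✓)  -101(✓)  -110(✓)  -111(✓)  0-00(✓)  0-01(✓)  0-10(✓)  00-0(✓)  000-(✓)  01-0(✓)  01-1(✓)  010-(✓)  011-(✓)  1-01(✓)  1-11(✓)  10-1(✓)  11-1(✓)  111-(✓)
size-2^2 implicants → --01  -1-1  -11-  0--0  0-0-  01--  1--1
Unchecked terms (primes): --01, -1-1, -11-, 0--0, 0-0-, 01--, 1--1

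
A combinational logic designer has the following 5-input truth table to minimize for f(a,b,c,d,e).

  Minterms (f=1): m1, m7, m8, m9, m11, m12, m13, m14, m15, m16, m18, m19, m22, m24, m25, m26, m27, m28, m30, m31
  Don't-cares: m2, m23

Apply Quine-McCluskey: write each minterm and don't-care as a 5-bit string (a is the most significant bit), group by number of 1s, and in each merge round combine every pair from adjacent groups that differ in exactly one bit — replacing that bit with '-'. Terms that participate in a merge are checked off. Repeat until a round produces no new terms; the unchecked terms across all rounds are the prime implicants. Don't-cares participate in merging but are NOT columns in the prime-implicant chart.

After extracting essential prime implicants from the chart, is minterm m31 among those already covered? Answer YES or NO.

YES

size-2^0 implicants → 00001(✓)  00010(✓)  00111(✓)  01000(✓)  01001(✓)  01011(✓)  01100(✓)  01101(✓)  01110(✓)  01111(✓)  10000(✓)  10010(✓)  10011(✓)  10110(✓)  10111(✓)  11000(✓)  11001(✓)  11010(✓)  11011(✓)  11100(✓)  11110(✓)  11111(✓)
size-2^1 implicants → -0010  -0111(✓)  -1000(✓)  -1001(✓)  -1011(✓)  -1100(✓)  -1110(✓)  -1111(✓)  0-001  0-111(✓)  01-00(✓)  01-01(✓)  01-11(✓)  010-1(✓)  0100-(✓)  011-0(✓)  011-1(✓)  0110-(✓)  0111-(✓)  1-000(✓)  1-010(✓)  1-011(✓)  1-110(✓)  1-111(✓)  10-10(✓)  10-11(✓)  100-0(✓)  1001-(✓)  1011-(✓)  11-00(✓)  11-10(✓)  11-11(✓)  110-0(✓)  110-1(✓)  1100-(✓)  1101-(✓)  111-0(✓)  1111-(✓)
size-2^2 implicants → --111  -1-00  -1-11  -10-1  -100-  -11-0  -111-  01--1  01-0-  011--  1--10(✓)  1--11(✓)  1-0-0  1-01-(✓)  1-11-(✓)  10-1-(✓)  11--0  11-1-(✓)  110--
size-2^3 implicants → 1--1-
Unchecked terms (primes): --111, -0010, -1-00, -1-11, -10-1, -100-, -11-0, -111-, 0-001, 01--1, 01-0-, 011--, 1--1-, 1-0-0, 11--0, 110--
Minterm coverage:
  m1 ⊆ 0-001 [E]
  m7 ⊆ --111 [E]
  m8 ⊆ -1-00,-100-,01-0-
  m9 ⊆ -10-1,-100-,0-001,01--1,01-0-
  m11 ⊆ -1-11,-10-1,01--1
  m12 ⊆ -1-00,-11-0,01-0-,011--
  m13 ⊆ 01--1,01-0-,011--
  m14 ⊆ -11-0,-111-,011--
  m15 ⊆ --111,-1-11,-111-,01--1,011--
  m16 ⊆ 1-0-0 [E]
  m18 ⊆ -0010,1--1-,1-0-0
  m19 ⊆ 1--1- [E]
  m22 ⊆ 1--1- [E]
  m24 ⊆ -1-00,-100-,1-0-0,11--0,110--
  m25 ⊆ -10-1,-100-,110--
  m26 ⊆ 1--1-,1-0-0,11--0,110--
  m27 ⊆ -1-11,-10-1,1--1-,110--
  m28 ⊆ -1-00,-11-0,11--0
  m30 ⊆ -11-0,-111-,1--1-,11--0
  m31 ⊆ --111,-1-11,-111-,1--1-
E = {--111, 0-001, 1--1-, 1-0-0}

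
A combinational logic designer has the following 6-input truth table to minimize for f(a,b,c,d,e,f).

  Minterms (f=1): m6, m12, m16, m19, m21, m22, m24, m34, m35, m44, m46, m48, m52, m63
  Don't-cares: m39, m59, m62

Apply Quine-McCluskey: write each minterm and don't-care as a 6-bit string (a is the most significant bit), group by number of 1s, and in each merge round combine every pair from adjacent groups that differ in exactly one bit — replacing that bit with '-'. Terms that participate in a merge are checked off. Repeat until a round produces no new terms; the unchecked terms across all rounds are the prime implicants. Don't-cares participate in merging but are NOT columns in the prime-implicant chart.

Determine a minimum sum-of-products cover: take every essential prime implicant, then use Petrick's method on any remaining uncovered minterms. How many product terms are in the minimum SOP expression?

[col 0] 000110*, 001100*, 010000*, 010011, 010101, 010110*, 011000*, 100010*, 100011*, 100111*, 101100*, 101110*, 110000*, 110100*, 111011*, 111110*, 111111*
[col 1] -01100, -10000, 0-0110, 01-000, 1-1110, 100-11, 10001-, 1011-0, 110-00, 111-11, 11111-
Prime implicants: -01100, -10000, 0-0110, 01-000, 010011, 010101, 1-1110, 100-11, 10001-, 1011-0, 110-00, 111-11, 11111-
PI chart (minterm → PIs covering it):
  6 | 0-0110  (sole → essential)
  12 | -01100  (sole → essential)
  16 | -10000,01-000
  19 | 010011  (sole → essential)
  21 | 010101  (sole → essential)
  22 | 0-0110  (sole → essential)
  24 | 01-000  (sole → essential)
  34 | 10001-  (sole → essential)
  35 | 100-11,10001-
  44 | -01100,1011-0
  46 | 1-1110,1011-0
  48 | -10000,110-00
  52 | 110-00  (sole → essential)
  63 | 111-11,11111-
Essential prime implicants: -01100, 0-0110, 01-000, 010011, 010101, 10001-, 110-00
Petrick residual → 1-1110, 111-11
Minimum SOP uses 9 PIs: b'cde'f' + a'c'def' + a'bd'e'f' + a'bc'd'ef + a'bc'de'f + acdef' + ab'c'd'e + abc'e'f' + abcef

9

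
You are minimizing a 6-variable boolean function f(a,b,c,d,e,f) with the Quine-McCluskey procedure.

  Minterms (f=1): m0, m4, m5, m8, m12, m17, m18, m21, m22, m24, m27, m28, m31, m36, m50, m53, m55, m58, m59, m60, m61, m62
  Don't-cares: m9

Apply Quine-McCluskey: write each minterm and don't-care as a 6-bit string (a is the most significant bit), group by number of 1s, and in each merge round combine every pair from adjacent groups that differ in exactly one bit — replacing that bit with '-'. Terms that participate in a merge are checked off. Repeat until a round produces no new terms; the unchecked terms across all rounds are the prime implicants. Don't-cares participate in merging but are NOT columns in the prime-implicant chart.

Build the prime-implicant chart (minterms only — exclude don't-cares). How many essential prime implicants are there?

size-2^0 implicants → 000000(✓)  000100(✓)  000101(✓)  001000(✓)  001001(✓)  001100(✓)  010001(✓)  010010(✓)  010101(✓)  010110(✓)  011000(✓)  011011(✓)  011100(✓)  011111(✓)  100100(✓)  110010(✓)  110101(✓)  110111(✓)  111010(✓)  111011(✓)  111100(✓)  111101(✓)  111110(✓)
size-2^1 implicants → -00100  -10010  -10101  -11011  -11100  0-0101  0-1000(✓)  0-1100(✓)  00-000(✓)  00-100(✓)  000-00(✓)  00010-  001-00(✓)  00100-  010-01  010-10  011-00(✓)  011-11  11-010  11-101  1101-1  111-10  11101-  1111-0  11110-
size-2^2 implicants → 0-1-00  00--00
Unchecked terms (primes): -00100, -10010, -10101, -11011, -11100, 0-0101, 0-1-00, 00--00, 00010-, 00100-, 010-01, 010-10, 011-11, 11-010, 11-101, 1101-1, 111-10, 11101-, 1111-0, 11110-
Minterm coverage:
  m0 ⊆ 00--00 [E]
  m4 ⊆ -00100,00--00,00010-
  m5 ⊆ 0-0101,00010-
  m8 ⊆ 0-1-00,00--00,00100-
  m12 ⊆ 0-1-00,00--00
  m17 ⊆ 010-01 [E]
  m18 ⊆ -10010,010-10
  m21 ⊆ -10101,0-0101,010-01
  m22 ⊆ 010-10 [E]
  m24 ⊆ 0-1-00 [E]
  m27 ⊆ -11011,011-11
  m28 ⊆ -11100,0-1-00
  m31 ⊆ 011-11 [E]
  m36 ⊆ -00100 [E]
  m50 ⊆ -10010,11-010
  m53 ⊆ -10101,11-101,1101-1
  m55 ⊆ 1101-1 [E]
  m58 ⊆ 11-010,111-10,11101-
  m59 ⊆ -11011,11101-
  m60 ⊆ -11100,1111-0,11110-
  m61 ⊆ 11-101,11110-
  m62 ⊆ 111-10,1111-0
E = {-00100, 0-1-00, 00--00, 010-01, 010-10, 011-11, 1101-1}

7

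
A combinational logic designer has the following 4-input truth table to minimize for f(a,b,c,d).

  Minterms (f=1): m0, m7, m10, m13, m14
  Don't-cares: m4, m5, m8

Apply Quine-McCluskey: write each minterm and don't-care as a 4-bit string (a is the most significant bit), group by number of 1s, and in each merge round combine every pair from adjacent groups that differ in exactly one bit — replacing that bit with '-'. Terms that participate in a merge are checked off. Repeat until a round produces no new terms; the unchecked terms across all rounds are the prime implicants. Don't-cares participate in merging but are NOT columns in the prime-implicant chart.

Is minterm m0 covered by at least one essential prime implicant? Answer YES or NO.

NO

size-2^0 implicants → 0000(✓)  0100(✓)  0101(✓)  0111(✓)  1000(✓)  1010(✓)  1101(✓)  1110(✓)
size-2^1 implicants → -000  -101  0-00  01-1  010-  1-10  10-0
Unchecked terms (primes): -000, -101, 0-00, 01-1, 010-, 1-10, 10-0
Minterm coverage:
  m0 ⊆ -000,0-00
  m7 ⊆ 01-1 [E]
  m10 ⊆ 1-10,10-0
  m13 ⊆ -101 [E]
  m14 ⊆ 1-10 [E]
E = {-101, 01-1, 1-10}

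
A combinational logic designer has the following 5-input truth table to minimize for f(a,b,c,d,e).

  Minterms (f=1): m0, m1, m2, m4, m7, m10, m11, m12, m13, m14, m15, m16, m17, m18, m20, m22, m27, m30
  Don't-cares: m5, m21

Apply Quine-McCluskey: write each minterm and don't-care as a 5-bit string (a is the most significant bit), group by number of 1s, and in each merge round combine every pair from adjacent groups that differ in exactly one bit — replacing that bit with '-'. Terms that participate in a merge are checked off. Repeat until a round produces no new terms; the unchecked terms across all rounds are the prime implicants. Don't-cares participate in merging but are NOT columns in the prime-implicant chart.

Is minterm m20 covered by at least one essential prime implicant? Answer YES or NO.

Round 0: 00000✓ 00001✓ 00010✓ 00100✓ 00101✓ 00111✓ 01010✓ 01011✓ 01100✓ 01101✓ 01110✓ 01111✓ 10000✓ 10001✓ 10010✓ 10100✓ 10101✓ 10110✓ 11011✓ 11110✓
Round 1: -0000✓ -0001✓ -0010✓ -0100✓ -0101✓ -1011 -1110 0-010 0-100✓ 0-101✓ 0-111✓ 00-00✓ 00-01✓ 000-0✓ 0000-✓ 001-1✓ 0010-✓ 01-10✓ 01-11✓ 0101-✓ 011-0✓ 011-1✓ 0110-✓ 0111-✓ 1-110 10-00✓ 10-01✓ 10-10✓ 100-0✓ 1000-✓ 101-0✓ 1010-✓
Round 2: -0-00✓ -0-01✓ -00-0 -000-✓ -010-✓ 0-1-1 0-10- 00-0-✓ 01-1- 011-- 10--0 10-0-✓
Round 3: -0-0-
PIs = {-0-0-, -00-0, -1011, -1110, 0-010, 0-1-1, 0-10-, 01-1-, 011--, 1-110, 10--0}
Coverage chart:
  m0: -0-0-,-00-0
  m1: -0-0- ←essential
  m2: -00-0,0-010
  m4: -0-0-,0-10-
  m7: 0-1-1 ←essential
  m10: 0-010,01-1-
  m11: -1011,01-1-
  m12: 0-10-,011--
  m13: 0-1-1,0-10-,011--
  m14: -1110,01-1-,011--
  m15: 0-1-1,01-1-,011--
  m16: -0-0-,-00-0,10--0
  m17: -0-0- ←essential
  m18: -00-0,10--0
  m20: -0-0-,10--0
  m22: 1-110,10--0
  m27: -1011 ←essential
  m30: -1110,1-110
Essential: -0-0-, -1011, 0-1-1

YES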